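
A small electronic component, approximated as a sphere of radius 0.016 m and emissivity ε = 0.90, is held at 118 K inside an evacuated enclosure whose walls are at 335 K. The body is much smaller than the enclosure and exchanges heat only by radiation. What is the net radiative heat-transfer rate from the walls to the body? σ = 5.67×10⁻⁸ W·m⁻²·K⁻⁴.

P_net ≈ 2.04 W

For a small grey body in a large enclosure: P_net = εσA(T_body⁴ − T_wall⁴).
A = 4πr² = 0.003217 m²; T_body⁴ − T_wall⁴ = 1.939×10⁸ − 1.259×10¹⁰ = -1.240×10¹⁰ K⁴.
|P_net| = 0.90·5.67×10⁻⁸·0.003217·1.240×10¹⁰.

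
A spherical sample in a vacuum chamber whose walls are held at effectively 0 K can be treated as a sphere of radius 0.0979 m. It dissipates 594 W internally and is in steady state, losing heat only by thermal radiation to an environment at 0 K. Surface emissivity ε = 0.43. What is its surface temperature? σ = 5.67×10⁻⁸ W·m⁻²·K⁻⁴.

T ≈ 671 K

Steady state: internal power = radiated power, P = εσA T⁴.
Radiating area A = 4πr² = 0.1204 m².
T⁴ = P/(εσA) = 594/(0.43·5.67×10⁻⁸·0.1204) = 2.023×10¹¹ K⁴.
T = (2.023×10¹¹)^(1/4).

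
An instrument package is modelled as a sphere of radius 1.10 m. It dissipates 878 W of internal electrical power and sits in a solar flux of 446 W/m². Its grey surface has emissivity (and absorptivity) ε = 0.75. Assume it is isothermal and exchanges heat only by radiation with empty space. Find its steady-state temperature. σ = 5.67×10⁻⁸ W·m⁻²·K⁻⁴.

At steady state, absorbed solar power + internal power = radiated power.
Absorbed: α·S·A_cross = 0.75·446·3.801 = 1272 W (cross-section πr²).
Total input = 1272 + 878 = 2150 W.
Radiated: εσ·A_surf·T⁴ with A_surf = 4πr² = 15.21 m².
T⁴ = 2150/(0.75·5.67×10⁻⁸·15.21) = 3.324×10⁹ K⁴.

T ≈ 240 K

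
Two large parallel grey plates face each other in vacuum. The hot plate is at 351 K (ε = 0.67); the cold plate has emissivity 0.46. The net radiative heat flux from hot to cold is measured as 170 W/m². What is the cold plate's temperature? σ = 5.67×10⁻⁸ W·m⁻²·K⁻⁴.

T₂ ≈ 291 K

q = σ(T₁⁴ − T₂⁴)/(1/ε₁ + 1/ε₂ − 1); denominator = 2.666.
T₂⁴ = T₁⁴ − q·(1/ε₁+1/ε₂−1)/σ = 1.518×10¹⁰ − 170·2.666/5.67×10⁻⁸
    = 7.184×10⁹ K⁴.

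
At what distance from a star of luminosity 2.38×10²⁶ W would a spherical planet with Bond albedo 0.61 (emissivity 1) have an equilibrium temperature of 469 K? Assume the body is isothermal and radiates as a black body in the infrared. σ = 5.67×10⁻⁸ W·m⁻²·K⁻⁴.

d ≈ 2.59×10¹⁰ m

For an isothermal black-emitting sphere, (1−a)S·πr² = σ·4πr²·T⁴ ⇒ S = 4σT⁴/(1−a).
S = 4·5.67×10⁻⁸·(469)⁴/0.390 = 28140 W/m².
Flux falls as S = L/(4πd²), so d = √(L/(4πS)) = √(2.38×10²⁶/(4π·28140)).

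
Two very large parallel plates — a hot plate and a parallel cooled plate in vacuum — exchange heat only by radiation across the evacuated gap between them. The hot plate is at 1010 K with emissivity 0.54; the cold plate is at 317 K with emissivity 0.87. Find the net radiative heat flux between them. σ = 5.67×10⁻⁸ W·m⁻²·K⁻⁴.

q ≈ 29200 W/m²

For two infinite grey parallel plates, q = σ(T₁⁴ − T₂⁴)/(1/ε₁ + 1/ε₂ − 1).
T₁⁴ − T₂⁴ = 1.041×10¹² − 1.010×10¹⁰ = 1.031×10¹² K⁴.
1/ε₁ + 1/ε₂ − 1 = 1.852 + 1.149 − 1 = 2.001.
q = 5.67×10⁻⁸ × 1.031×10¹² / 2.001.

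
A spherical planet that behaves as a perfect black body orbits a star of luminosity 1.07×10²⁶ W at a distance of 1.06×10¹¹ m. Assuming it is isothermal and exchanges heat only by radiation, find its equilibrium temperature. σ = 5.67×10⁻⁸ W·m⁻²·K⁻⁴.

T ≈ 240 K

First find the stellar flux at distance d: S = L/(4πd²) = 1.07×10²⁶/(4π·(1.06×10¹¹)²) = 757.8 W/m².
For an isothermal sphere, absorbed (1−a)S·πr² = emitted σ·4πr²·T⁴, so T⁴ = (1−a)S/(4σ).
T⁴ = 1.00·757.8/(4·5.67×10⁻⁸) = 3.341×10⁹ K⁴.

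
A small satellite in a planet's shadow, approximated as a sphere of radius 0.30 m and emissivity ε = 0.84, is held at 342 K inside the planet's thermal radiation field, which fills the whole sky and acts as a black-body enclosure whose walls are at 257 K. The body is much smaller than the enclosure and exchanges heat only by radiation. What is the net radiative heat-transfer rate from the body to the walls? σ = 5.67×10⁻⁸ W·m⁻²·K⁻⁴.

For a small grey body in a large enclosure: P_net = εσA(T_body⁴ − T_wall⁴).
A = 4πr² = 1.131 m²; T_body⁴ − T_wall⁴ = 1.368×10¹⁰ − 4.362×10⁹ = 9.318×10⁹ K⁴.
|P_net| = 0.84·5.67×10⁻⁸·1.131·9.318×10⁹.

P_net ≈ 502 W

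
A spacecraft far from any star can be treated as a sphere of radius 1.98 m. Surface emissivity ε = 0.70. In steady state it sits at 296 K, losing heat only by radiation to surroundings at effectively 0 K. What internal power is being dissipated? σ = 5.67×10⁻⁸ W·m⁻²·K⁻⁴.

P ≈ 15000 W

Steady state: P = εσA T⁴.
A = 4πr² = 49.27 m²; T⁴ = (296)⁴ = 7.677×10⁹ K⁴.
P = 0.70 × 5.67×10⁻⁸ × 49.27 × 7.677×10⁹.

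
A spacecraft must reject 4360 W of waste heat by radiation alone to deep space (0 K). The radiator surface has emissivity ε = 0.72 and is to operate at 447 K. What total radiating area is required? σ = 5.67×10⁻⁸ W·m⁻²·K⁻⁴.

A ≈ 2.68 m²

P = εσA T⁴ ⇒ A = P/(εσT⁴).
T⁴ = 3.992×10¹⁰ K⁴.
A = 4360/(0.72 × 5.67×10⁻⁸ × 3.992×10¹⁰).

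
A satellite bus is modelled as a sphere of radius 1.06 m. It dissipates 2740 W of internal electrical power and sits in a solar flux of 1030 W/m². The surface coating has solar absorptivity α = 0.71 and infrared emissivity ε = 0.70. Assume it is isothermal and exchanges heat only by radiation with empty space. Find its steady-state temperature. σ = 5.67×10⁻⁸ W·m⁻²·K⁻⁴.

At steady state, absorbed solar power + internal power = radiated power.
Absorbed: α·S·A_cross = 0.71·1030·3.530 = 2581 W (cross-section πr²).
Total input = 2581 + 2740 = 5321 W.
Radiated: εσ·A_surf·T⁴ with A_surf = 4πr² = 14.12 m².
T⁴ = 5321/(0.70·5.67×10⁻⁸·14.12) = 9.496×10⁹ K⁴.

T ≈ 312 K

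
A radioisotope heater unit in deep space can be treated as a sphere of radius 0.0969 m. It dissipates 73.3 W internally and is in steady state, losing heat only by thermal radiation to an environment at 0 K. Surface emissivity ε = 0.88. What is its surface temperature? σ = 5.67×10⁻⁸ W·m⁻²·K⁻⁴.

T ≈ 334 K

Steady state: internal power = radiated power, P = εσA T⁴.
Radiating area A = 4πr² = 0.1180 m².
T⁴ = P/(εσA) = 73.3/(0.88·5.67×10⁻⁸·0.1180) = 1.245×10¹⁰ K⁴.
T = (1.245×10¹⁰)^(1/4).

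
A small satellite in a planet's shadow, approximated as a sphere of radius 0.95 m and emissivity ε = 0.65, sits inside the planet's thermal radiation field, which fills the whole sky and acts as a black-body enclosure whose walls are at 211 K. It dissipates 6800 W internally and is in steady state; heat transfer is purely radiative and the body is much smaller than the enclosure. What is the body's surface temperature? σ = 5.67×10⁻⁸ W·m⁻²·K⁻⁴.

For a small grey body in a large enclosure, net radiated power = εσA(T⁴ − T_w⁴).
Steady state: P = εσA(T⁴ − T_w⁴) with A = 4πr² = 11.34 m².
T⁴ = P/(εσA) + T_w⁴ = 6800/(0.65·5.67×10⁻⁸·11.34) + (211)⁴
    = 1.627×10¹⁰ + 1.982×10⁹ = 1.825×10¹⁰ K⁴.

T ≈ 368 K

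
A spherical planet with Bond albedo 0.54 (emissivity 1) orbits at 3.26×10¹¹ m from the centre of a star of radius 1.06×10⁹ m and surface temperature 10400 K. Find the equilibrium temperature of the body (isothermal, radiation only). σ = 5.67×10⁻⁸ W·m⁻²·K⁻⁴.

T ≈ 345 K

The star's surface emits σT_*⁴; at distance d the flux is S = σT_*⁴(R_*/d)².
S = 5.67×10⁻⁸·(10400)⁴·(1.06×10⁹/3.26×10¹¹)² = 7013 W/m².
For an isothermal sphere T⁴ = (1−a)S/(4σ) = 1.422×10¹⁰ K⁴.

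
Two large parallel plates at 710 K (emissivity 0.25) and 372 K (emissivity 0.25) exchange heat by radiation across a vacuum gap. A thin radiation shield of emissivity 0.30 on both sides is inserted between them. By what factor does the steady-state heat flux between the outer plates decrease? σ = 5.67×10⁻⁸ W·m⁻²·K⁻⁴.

factor ≈ 1.81

Without shield: q₀ = σΔ(T⁴)/(1/ε₁+1/ε₂−1) with denominator 7.000.
With shield the two gaps are in series; the resistances add: (1/ε₁+1/ε_s−1)+(1/ε_s+1/ε₂−1) = 6.333+6.333 = 12.67.
Heat-flux ratio q₀/q = 12.67/7.000.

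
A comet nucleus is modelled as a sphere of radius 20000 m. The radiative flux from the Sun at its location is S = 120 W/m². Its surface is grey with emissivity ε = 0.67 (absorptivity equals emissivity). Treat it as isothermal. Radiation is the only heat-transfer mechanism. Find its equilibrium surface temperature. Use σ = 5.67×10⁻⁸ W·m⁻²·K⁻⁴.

At equilibrium, absorbed power = emitted power.
Absorbing cross-section = πr² = 1.257×10⁹ m²; emitting surface = 4πr² = 5.027×10⁹ m² (ratio 4).
εS·A_cross = εσ·A_surf·T⁴  ⇒  T⁴ = S/(4σ)   (ε cancels).
T⁴ = 120/(4·5.67×10⁻⁸) = 5.291×10⁸ K⁴.
T = (5.291×10⁸)^(1/4).

T ≈ 152 K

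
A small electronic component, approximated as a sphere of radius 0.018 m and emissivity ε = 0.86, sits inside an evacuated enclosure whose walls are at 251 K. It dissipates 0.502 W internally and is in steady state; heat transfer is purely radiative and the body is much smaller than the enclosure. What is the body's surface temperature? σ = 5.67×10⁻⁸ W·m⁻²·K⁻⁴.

For a small grey body in a large enclosure, net radiated power = εσA(T⁴ − T_w⁴).
Steady state: P = εσA(T⁴ − T_w⁴) with A = 4πr² = 0.004072 m².
T⁴ = P/(εσA) + T_w⁴ = 0.502/(0.86·5.67×10⁻⁸·0.004072) + (251)⁴
    = 2.529×10⁹ + 3.969×10⁹ = 6.498×10⁹ K⁴.

T ≈ 284 K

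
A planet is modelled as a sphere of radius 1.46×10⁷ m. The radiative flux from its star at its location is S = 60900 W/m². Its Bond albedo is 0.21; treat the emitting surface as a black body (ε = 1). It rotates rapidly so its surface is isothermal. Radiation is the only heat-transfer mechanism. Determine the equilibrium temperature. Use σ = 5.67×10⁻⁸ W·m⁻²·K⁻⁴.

At equilibrium, absorbed power = emitted power.
Absorbing cross-section = πr² = 6.697×10¹⁴ m²; emitting surface = 4πr² = 2.679×10¹⁵ m² (ratio 4).
(1−a)S·A_cross = εσ·A_surf·T⁴  ⇒  T⁴ = (1−a)S/(4σ).
T⁴ = 0.790·60900/(4·5.67×10⁻⁸) = 2.121×10¹¹ K⁴.
T = (2.121×10¹¹)^(1/4).

T ≈ 679 K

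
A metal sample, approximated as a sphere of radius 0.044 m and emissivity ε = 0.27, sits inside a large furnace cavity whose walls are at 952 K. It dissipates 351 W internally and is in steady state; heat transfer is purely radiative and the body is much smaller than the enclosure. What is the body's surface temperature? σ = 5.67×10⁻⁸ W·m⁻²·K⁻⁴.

For a small grey body in a large enclosure, net radiated power = εσA(T⁴ − T_w⁴).
Steady state: P = εσA(T⁴ − T_w⁴) with A = 4πr² = 0.02433 m².
T⁴ = P/(εσA) + T_w⁴ = 351/(0.27·5.67×10⁻⁸·0.02433) + (952)⁴
    = 9.424×10¹¹ + 8.214×10¹¹ = 1.764×10¹² K⁴.

T ≈ 1150 K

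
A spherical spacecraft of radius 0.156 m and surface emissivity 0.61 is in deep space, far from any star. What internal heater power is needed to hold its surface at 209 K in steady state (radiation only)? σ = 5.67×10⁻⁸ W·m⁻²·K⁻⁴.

P = εσ·4πr²·T⁴.
4πr² = 0.3058 m²; T⁴ = 1.908×10⁹ K⁴.
P = 0.61·5.67×10⁻⁸·0.3058·1.908×10⁹.

P ≈ 20.2 W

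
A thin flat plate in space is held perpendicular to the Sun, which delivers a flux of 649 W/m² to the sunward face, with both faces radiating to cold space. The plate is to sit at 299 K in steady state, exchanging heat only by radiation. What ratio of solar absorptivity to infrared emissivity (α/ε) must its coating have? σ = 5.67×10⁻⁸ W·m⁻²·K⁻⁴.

Balance: αS·A = εσ·2A·T⁴ ⇒ α/ε = 2σT⁴/S.
α/ε = 2·5.67×10⁻⁸·(299)⁴/649 = 2·5.67×10⁻⁸·7.993×10⁹/649.

α/ε ≈ 1.40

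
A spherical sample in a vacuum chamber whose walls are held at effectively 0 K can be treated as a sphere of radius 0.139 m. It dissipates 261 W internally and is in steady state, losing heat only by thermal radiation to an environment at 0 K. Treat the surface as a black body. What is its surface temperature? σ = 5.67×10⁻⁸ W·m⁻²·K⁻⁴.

T ≈ 371 K

Steady state: internal power = radiated power, P = εσA T⁴.
Radiating area A = 4πr² = 0.2428 m².
T⁴ = P/(εσA) = 261/(1.0·5.67×10⁻⁸·0.2428) = 1.896×10¹⁰ K⁴.
T = (1.896×10¹⁰)^(1/4).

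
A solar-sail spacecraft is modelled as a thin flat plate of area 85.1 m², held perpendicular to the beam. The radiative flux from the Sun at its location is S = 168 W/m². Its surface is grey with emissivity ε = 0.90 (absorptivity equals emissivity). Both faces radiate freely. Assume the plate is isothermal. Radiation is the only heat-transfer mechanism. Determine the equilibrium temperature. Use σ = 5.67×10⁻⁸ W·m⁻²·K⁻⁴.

At equilibrium, absorbed power = emitted power.
Absorbing cross-section = A = 85.10 m²; emitting surface = 2A = 170.2 m² (ratio 2).
εS·A_cross = εσ·A_surf·T⁴  ⇒  T⁴ = S/(2σ)   (ε cancels).
T⁴ = 168/(2·5.67×10⁻⁸) = 1.481×10⁹ K⁴.
T = (1.481×10⁹)^(1/4).

T ≈ 196 K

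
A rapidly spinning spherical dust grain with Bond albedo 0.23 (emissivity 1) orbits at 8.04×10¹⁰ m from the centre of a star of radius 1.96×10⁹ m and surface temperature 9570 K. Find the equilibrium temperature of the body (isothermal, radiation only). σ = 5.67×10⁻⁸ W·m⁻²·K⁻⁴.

T ≈ 990 K

The star's surface emits σT_*⁴; at distance d the flux is S = σT_*⁴(R_*/d)².
S = 5.67×10⁻⁸·(9570)⁴·(1.96×10⁹/8.04×10¹⁰)² = 2.826×10⁵ W/m².
For an isothermal sphere T⁴ = (1−a)S/(4σ) = 9.596×10¹¹ K⁴.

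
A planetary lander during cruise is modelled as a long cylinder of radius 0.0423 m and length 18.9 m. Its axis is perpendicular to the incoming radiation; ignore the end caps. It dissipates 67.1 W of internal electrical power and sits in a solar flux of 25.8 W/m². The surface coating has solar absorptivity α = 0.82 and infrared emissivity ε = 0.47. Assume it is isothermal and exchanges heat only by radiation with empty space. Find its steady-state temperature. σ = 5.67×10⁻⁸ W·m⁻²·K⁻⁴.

T ≈ 166 K

At steady state, absorbed solar power + internal power = radiated power.
Absorbed: α·S·A_cross = 0.82·25.8·1.599 = 33.83 W (cross-section 2rL).
Total input = 33.83 + 67.1 = 100.9 W.
Radiated: εσ·A_surf·T⁴ with A_surf = 2πrL = 5.023 m².
T⁴ = 100.9/(0.47·5.67×10⁻⁸·5.023) = 7.540×10⁸ K⁴.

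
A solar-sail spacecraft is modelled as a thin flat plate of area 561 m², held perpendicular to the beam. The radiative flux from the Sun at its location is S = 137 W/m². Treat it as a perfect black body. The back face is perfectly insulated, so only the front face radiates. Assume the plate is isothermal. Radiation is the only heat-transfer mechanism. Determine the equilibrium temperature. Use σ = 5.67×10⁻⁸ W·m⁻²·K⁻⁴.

T ≈ 222 K

At equilibrium, absorbed power = emitted power.
Absorbing cross-section = A = 561.0 m²; emitting surface = A = 561.0 m² (ratio 1).
S·A_cross = εσ·A_surf·T⁴  ⇒  T⁴ = S/(1σ).
T⁴ = 1.00·137/(1·5.67×10⁻⁸) = 2.416×10⁹ K⁴.
T = (2.416×10⁹)^(1/4).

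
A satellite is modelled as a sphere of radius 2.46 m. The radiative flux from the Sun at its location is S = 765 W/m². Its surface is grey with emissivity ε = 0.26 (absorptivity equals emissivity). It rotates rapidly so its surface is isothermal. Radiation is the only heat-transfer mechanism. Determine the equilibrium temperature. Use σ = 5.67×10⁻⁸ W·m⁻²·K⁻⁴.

At equilibrium, absorbed power = emitted power.
Absorbing cross-section = πr² = 19.01 m²; emitting surface = 4πr² = 76.05 m² (ratio 4).
εS·A_cross = εσ·A_surf·T⁴  ⇒  T⁴ = S/(4σ)   (ε cancels).
T⁴ = 765/(4·5.67×10⁻⁸) = 3.373×10⁹ K⁴.
T = (3.373×10⁹)^(1/4).

T ≈ 241 K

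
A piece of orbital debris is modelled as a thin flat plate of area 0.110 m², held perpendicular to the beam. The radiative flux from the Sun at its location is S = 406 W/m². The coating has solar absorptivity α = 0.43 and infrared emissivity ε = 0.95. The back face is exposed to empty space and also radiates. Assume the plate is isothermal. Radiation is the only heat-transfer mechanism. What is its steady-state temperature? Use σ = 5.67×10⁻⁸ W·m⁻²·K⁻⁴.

At equilibrium, absorbed power = emitted power.
Absorbing cross-section = A = 0.1100 m²; emitting surface = 2A = 0.2200 m² (ratio 2).
αS·A_cross = εσ·A_surf·T⁴  ⇒  T⁴ = αS/(ε·2σ).
T⁴ = 0.430·406/(0.95·2·5.67×10⁻⁸) = 1.621×10⁹ K⁴.
T = (1.621×10⁹)^(1/4).

T ≈ 201 K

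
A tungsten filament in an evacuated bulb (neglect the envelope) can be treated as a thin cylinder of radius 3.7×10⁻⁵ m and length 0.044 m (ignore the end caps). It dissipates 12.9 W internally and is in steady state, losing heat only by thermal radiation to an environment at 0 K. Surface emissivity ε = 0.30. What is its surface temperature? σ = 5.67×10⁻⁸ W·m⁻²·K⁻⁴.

T ≈ 2930 K

Steady state: internal power = radiated power, P = εσA T⁴.
Radiating area A = 2πrL = 1.023×10⁻⁵ m².
T⁴ = P/(εσA) = 12.9/(0.30·5.67×10⁻⁸·1.023×10⁻⁵) = 7.414×10¹³ K⁴.
T = (7.414×10¹³)^(1/4).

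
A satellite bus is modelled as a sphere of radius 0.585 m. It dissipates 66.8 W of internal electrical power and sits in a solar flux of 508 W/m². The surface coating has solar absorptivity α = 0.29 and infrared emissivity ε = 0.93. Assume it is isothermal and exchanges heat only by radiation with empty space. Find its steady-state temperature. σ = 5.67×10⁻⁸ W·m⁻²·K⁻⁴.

T ≈ 178 K

At steady state, absorbed solar power + internal power = radiated power.
Absorbed: α·S·A_cross = 0.29·508·1.075 = 158.4 W (cross-section πr²).
Total input = 158.4 + 66.8 = 225.2 W.
Radiated: εσ·A_surf·T⁴ with A_surf = 4πr² = 4.301 m².
T⁴ = 225.2/(0.93·5.67×10⁻⁸·4.301) = 9.930×10⁸ K⁴.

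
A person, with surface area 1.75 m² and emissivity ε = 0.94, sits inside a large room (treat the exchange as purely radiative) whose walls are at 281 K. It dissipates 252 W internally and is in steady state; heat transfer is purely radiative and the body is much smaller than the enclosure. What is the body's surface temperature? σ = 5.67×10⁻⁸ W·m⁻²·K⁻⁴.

T ≈ 307 K

For a small grey body in a large enclosure, net radiated power = εσA(T⁴ − T_w⁴).
Steady state: P = εσA(T⁴ − T_w⁴) with A = 1.75 m².
T⁴ = P/(εσA) + T_w⁴ = 252/(0.94·5.67×10⁻⁸·1.750) + (281)⁴
    = 2.702×10⁹ + 6.235×10⁹ = 8.937×10⁹ K⁴.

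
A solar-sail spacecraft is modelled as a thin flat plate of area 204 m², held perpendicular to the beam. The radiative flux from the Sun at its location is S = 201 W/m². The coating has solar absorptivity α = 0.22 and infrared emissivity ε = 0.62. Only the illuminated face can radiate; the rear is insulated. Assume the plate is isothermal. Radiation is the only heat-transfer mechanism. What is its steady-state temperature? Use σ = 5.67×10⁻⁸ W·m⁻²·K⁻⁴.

At equilibrium, absorbed power = emitted power.
Absorbing cross-section = A = 204.0 m²; emitting surface = A = 204.0 m² (ratio 1).
αS·A_cross = εσ·A_surf·T⁴  ⇒  T⁴ = αS/(ε·1σ).
T⁴ = 0.220·201/(0.62·1·5.67×10⁻⁸) = 1.258×10⁹ K⁴.
T = (1.258×10⁹)^(1/4).

T ≈ 188 K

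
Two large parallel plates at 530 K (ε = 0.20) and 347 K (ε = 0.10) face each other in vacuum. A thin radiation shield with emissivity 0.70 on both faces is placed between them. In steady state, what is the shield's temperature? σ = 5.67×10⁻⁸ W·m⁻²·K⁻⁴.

In steady state the net flux on the hot side equals that on the cold side.
σ(T₁⁴−T_s⁴)/D₁ = σ(T_s⁴−T₂⁴)/D₂, with D₁ = 1/ε₁+1/ε_s−1 = 5.429, D₂ = 1/ε_s+1/ε₂−1 = 10.43.
Solve for T_s⁴: T_s⁴ = (D₂·T₁⁴ + D₁·T₂⁴)/(D₁+D₂) = 5.686×10¹⁰ K⁴.

T_s ≈ 488 K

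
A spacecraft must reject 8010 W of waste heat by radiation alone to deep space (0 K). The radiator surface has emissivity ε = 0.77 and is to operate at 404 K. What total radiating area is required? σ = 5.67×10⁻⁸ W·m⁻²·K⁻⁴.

P = εσA T⁴ ⇒ A = P/(εσT⁴).
T⁴ = 2.664×10¹⁰ K⁴.
A = 8010/(0.77 × 5.67×10⁻⁸ × 2.664×10¹⁰).

A ≈ 6.89 m²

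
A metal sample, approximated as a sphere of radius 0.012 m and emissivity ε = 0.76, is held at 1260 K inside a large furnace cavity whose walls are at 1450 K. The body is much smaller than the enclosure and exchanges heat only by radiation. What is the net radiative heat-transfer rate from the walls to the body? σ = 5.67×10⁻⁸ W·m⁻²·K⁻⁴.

For a small grey body in a large enclosure: P_net = εσA(T_body⁴ − T_wall⁴).
A = 4πr² = 0.001810 m²; T_body⁴ − T_wall⁴ = 2.520×10¹² − 4.421×10¹² = -1.900×10¹² K⁴.
|P_net| = 0.76·5.67×10⁻⁸·0.001810·1.900×10¹².

P_net ≈ 148 W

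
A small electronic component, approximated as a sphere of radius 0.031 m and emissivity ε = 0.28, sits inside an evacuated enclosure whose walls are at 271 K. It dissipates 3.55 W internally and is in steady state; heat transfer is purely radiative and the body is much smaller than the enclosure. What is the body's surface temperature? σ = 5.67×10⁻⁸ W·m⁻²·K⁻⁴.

For a small grey body in a large enclosure, net radiated power = εσA(T⁴ − T_w⁴).
Steady state: P = εσA(T⁴ − T_w⁴) with A = 4πr² = 0.01208 m².
T⁴ = P/(εσA) + T_w⁴ = 3.55/(0.28·5.67×10⁻⁸·0.01208) + (271)⁴
    = 1.852×10¹⁰ + 5.394×10⁹ = 2.391×10¹⁰ K⁴.

T ≈ 393 K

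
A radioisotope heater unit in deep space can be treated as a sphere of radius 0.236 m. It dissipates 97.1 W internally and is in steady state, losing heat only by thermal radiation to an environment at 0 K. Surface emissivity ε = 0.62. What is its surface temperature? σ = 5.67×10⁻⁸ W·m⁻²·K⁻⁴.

T ≈ 251 K

Steady state: internal power = radiated power, P = εσA T⁴.
Radiating area A = 4πr² = 0.6999 m².
T⁴ = P/(εσA) = 97.1/(0.62·5.67×10⁻⁸·0.6999) = 3.946×10⁹ K⁴.
T = (3.946×10⁹)^(1/4).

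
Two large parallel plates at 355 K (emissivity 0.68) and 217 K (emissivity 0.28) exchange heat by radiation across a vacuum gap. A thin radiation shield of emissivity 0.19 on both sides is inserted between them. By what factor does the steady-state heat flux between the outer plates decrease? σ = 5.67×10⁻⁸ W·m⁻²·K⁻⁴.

factor ≈ 3.36

Without shield: q₀ = σΔ(T⁴)/(1/ε₁+1/ε₂−1) with denominator 4.042.
With shield the two gaps are in series; the resistances add: (1/ε₁+1/ε_s−1)+(1/ε_s+1/ε₂−1) = 5.734+7.835 = 13.57.
Heat-flux ratio q₀/q = 13.57/4.042.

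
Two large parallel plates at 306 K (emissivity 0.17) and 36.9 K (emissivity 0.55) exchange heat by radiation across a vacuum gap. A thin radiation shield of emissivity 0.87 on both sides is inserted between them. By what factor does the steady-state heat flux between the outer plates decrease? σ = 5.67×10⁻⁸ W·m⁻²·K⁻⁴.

factor ≈ 1.19

Without shield: q₀ = σΔ(T⁴)/(1/ε₁+1/ε₂−1) with denominator 6.701.
With shield the two gaps are in series; the resistances add: (1/ε₁+1/ε_s−1)+(1/ε_s+1/ε₂−1) = 6.032+1.968 = 7.999.
Heat-flux ratio q₀/q = 7.999/6.701.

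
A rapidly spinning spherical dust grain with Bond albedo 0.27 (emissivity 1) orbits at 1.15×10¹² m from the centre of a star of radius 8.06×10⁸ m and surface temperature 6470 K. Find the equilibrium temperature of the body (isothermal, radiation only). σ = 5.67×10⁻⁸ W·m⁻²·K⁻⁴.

The star's surface emits σT_*⁴; at distance d the flux is S = σT_*⁴(R_*/d)².
S = 5.67×10⁻⁸·(6470)⁴·(8.06×10⁸/1.15×10¹²)² = 48.81 W/m².
For an isothermal sphere T⁴ = (1−a)S/(4σ) = 1.571×10⁸ K⁴.

T ≈ 112 K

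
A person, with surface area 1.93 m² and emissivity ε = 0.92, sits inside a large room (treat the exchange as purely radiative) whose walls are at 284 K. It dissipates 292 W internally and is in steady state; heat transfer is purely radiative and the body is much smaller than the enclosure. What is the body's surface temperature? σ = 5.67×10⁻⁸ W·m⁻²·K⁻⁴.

T ≈ 311 K

For a small grey body in a large enclosure, net radiated power = εσA(T⁴ − T_w⁴).
Steady state: P = εσA(T⁴ − T_w⁴) with A = 1.93 m².
T⁴ = P/(εσA) + T_w⁴ = 292/(0.92·5.67×10⁻⁸·1.930) + (284)⁴
    = 2.900×10⁹ + 6.505×10⁹ = 9.406×10⁹ K⁴.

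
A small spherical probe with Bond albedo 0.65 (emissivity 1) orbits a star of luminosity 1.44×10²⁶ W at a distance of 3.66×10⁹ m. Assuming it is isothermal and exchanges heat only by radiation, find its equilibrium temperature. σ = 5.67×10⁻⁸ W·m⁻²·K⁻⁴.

First find the stellar flux at distance d: S = L/(4πd²) = 1.44×10²⁶/(4π·(3.66×10⁹)²) = 8.554×10⁵ W/m².
For an isothermal sphere, absorbed (1−a)S·πr² = emitted σ·4πr²·T⁴, so T⁴ = (1−a)S/(4σ).
T⁴ = 0.350·8.554×10⁵/(4·5.67×10⁻⁸) = 1.320×10¹² K⁴.

T ≈ 1070 K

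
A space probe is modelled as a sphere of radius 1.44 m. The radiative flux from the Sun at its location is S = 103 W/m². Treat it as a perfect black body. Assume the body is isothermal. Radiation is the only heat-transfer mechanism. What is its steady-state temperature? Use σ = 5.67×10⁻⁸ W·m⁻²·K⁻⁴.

T ≈ 146 K

At equilibrium, absorbed power = emitted power.
Absorbing cross-section = πr² = 6.514 m²; emitting surface = 4πr² = 26.06 m² (ratio 4).
S·A_cross = εσ·A_surf·T⁴  ⇒  T⁴ = S/(4σ).
T⁴ = 1.00·103/(4·5.67×10⁻⁸) = 4.541×10⁸ K⁴.
T = (4.541×10⁸)^(1/4).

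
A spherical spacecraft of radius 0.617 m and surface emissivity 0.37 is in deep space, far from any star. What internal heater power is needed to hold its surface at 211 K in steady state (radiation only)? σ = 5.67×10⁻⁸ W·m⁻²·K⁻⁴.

P ≈ 199 W

P = εσ·4πr²·T⁴.
4πr² = 4.784 m²; T⁴ = 1.982×10⁹ K⁴.
P = 0.37·5.67×10⁻⁸·4.784·1.982×10⁹.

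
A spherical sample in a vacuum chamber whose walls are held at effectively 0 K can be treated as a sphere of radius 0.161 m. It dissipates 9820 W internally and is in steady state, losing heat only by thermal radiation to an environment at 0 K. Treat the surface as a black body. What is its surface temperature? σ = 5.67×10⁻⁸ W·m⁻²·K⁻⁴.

T ≈ 854 K

Steady state: internal power = radiated power, P = εσA T⁴.
Radiating area A = 4πr² = 0.3257 m².
T⁴ = P/(εσA) = 9820/(1.0·5.67×10⁻⁸·0.3257) = 5.317×10¹¹ K⁴.
T = (5.317×10¹¹)^(1/4).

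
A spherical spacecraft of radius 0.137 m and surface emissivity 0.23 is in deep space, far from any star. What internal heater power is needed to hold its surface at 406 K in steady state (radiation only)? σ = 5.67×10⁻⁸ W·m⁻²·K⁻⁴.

P = εσ·4πr²·T⁴.
4πr² = 0.2359 m²; T⁴ = 2.717×10¹⁰ K⁴.
P = 0.23·5.67×10⁻⁸·0.2359·2.717×10¹⁰.

P ≈ 83.6 W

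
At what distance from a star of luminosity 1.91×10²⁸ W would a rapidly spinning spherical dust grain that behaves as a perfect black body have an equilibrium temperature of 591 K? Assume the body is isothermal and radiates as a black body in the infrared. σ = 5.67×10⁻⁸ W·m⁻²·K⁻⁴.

For an isothermal black-emitting sphere, (1−a)S·πr² = σ·4πr²·T⁴ ⇒ S = 4σT⁴/(1−a).
S = 4·5.67×10⁻⁸·(591)⁴/1.00 = 27670 W/m².
Flux falls as S = L/(4πd²), so d = √(L/(4πS)) = √(1.91×10²⁸/(4π·27670)).

d ≈ 2.34×10¹¹ m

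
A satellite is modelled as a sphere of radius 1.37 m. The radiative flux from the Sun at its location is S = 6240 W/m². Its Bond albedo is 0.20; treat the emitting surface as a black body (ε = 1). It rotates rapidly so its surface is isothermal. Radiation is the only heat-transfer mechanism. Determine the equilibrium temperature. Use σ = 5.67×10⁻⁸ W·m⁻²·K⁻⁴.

At equilibrium, absorbed power = emitted power.
Absorbing cross-section = πr² = 5.896 m²; emitting surface = 4πr² = 23.59 m² (ratio 4).
(1−a)S·A_cross = εσ·A_surf·T⁴  ⇒  T⁴ = (1−a)S/(4σ).
T⁴ = 0.800·6240/(4·5.67×10⁻⁸) = 2.201×10¹⁰ K⁴.
T = (2.201×10¹⁰)^(1/4).

T ≈ 385 K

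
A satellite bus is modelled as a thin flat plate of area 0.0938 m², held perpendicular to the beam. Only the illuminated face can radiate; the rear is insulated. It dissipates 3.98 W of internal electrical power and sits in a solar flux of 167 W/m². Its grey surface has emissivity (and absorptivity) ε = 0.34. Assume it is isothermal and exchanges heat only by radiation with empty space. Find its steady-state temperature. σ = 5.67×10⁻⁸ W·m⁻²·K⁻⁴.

T ≈ 268 K

At steady state, absorbed solar power + internal power = radiated power.
Absorbed: α·S·A_cross = 0.34·167·0.09380 = 5.326 W (cross-section A).
Total input = 5.326 + 3.98 = 9.306 W.
Radiated: εσ·A_surf·T⁴ with A_surf = A = 0.09380 m².
T⁴ = 9.306/(0.34·5.67×10⁻⁸·0.09380) = 5.146×10⁹ K⁴.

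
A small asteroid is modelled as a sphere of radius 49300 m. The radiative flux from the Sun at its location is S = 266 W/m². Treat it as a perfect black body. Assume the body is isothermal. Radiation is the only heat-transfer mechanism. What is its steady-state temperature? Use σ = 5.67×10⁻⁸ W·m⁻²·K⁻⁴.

At equilibrium, absorbed power = emitted power.
Absorbing cross-section = πr² = 7.636×10⁹ m²; emitting surface = 4πr² = 3.054×10¹⁰ m² (ratio 4).
S·A_cross = εσ·A_surf·T⁴  ⇒  T⁴ = S/(4σ).
T⁴ = 1.00·266/(4·5.67×10⁻⁸) = 1.173×10⁹ K⁴.
T = (1.173×10⁹)^(1/4).

T ≈ 185 K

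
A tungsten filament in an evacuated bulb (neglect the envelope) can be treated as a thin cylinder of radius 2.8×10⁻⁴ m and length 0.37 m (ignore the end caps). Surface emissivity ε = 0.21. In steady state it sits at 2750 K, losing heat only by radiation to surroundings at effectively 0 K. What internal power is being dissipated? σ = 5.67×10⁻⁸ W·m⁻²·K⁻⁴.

Steady state: P = εσA T⁴.
A = 2πrL = 6.509×10⁻⁴ m²; T⁴ = (2750)⁴ = 5.719×10¹³ K⁴.
P = 0.21 × 5.67×10⁻⁸ × 6.509×10⁻⁴ × 5.719×10¹³.

P ≈ 443 W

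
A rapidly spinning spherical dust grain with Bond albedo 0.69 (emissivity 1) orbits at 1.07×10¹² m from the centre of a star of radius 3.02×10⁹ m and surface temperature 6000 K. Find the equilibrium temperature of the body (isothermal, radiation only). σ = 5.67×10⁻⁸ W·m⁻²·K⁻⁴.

T ≈ 168 K

The star's surface emits σT_*⁴; at distance d the flux is S = σT_*⁴(R_*/d)².
S = 5.67×10⁻⁸·(6000)⁴·(3.02×10⁹/1.07×10¹²)² = 585.4 W/m².
For an isothermal sphere T⁴ = (1−a)S/(4σ) = 8.001×10⁸ K⁴.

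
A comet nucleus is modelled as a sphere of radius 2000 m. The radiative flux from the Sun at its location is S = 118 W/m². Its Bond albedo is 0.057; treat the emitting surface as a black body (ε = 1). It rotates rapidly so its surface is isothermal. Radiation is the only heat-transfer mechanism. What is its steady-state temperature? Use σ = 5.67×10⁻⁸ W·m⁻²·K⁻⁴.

At equilibrium, absorbed power = emitted power.
Absorbing cross-section = πr² = 1.257×10⁷ m²; emitting surface = 4πr² = 5.027×10⁷ m² (ratio 4).
(1−a)S·A_cross = εσ·A_surf·T⁴  ⇒  T⁴ = (1−a)S/(4σ).
T⁴ = 0.943·118/(4·5.67×10⁻⁸) = 4.906×10⁸ K⁴.
T = (4.906×10⁸)^(1/4).

T ≈ 149 K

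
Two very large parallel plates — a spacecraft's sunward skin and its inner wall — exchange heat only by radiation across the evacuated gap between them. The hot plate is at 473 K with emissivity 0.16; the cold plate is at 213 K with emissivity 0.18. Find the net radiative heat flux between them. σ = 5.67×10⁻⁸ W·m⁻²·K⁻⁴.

For two infinite grey parallel plates, q = σ(T₁⁴ − T₂⁴)/(1/ε₁ + 1/ε₂ − 1).
T₁⁴ − T₂⁴ = 5.005×10¹⁰ − 2.058×10⁹ = 4.800×10¹⁰ K⁴.
1/ε₁ + 1/ε₂ − 1 = 6.250 + 5.556 − 1 = 10.81.
q = 5.67×10⁻⁸ × 4.800×10¹⁰ / 10.81.

q ≈ 252 W/m²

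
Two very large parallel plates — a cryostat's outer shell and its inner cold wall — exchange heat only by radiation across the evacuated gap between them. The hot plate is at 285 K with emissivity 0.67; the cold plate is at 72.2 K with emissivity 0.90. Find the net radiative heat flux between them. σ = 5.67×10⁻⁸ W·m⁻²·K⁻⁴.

For two infinite grey parallel plates, q = σ(T₁⁴ − T₂⁴)/(1/ε₁ + 1/ε₂ − 1).
T₁⁴ − T₂⁴ = 6.598×10⁹ − 2.717×10⁷ = 6.570×10⁹ K⁴.
1/ε₁ + 1/ε₂ − 1 = 1.493 + 1.111 − 1 = 1.604.
q = 5.67×10⁻⁸ × 6.570×10⁹ / 1.604.

q ≈ 232 W/m²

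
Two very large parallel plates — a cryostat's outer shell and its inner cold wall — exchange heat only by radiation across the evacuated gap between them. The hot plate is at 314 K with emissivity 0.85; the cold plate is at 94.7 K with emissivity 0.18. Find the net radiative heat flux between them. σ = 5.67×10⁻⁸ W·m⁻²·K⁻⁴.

For two infinite grey parallel plates, q = σ(T₁⁴ − T₂⁴)/(1/ε₁ + 1/ε₂ − 1).
T₁⁴ − T₂⁴ = 9.721×10⁹ − 8.043×10⁷ = 9.641×10⁹ K⁴.
1/ε₁ + 1/ε₂ − 1 = 1.176 + 5.556 − 1 = 5.732.
q = 5.67×10⁻⁸ × 9.641×10⁹ / 5.732.

q ≈ 95.4 W/m²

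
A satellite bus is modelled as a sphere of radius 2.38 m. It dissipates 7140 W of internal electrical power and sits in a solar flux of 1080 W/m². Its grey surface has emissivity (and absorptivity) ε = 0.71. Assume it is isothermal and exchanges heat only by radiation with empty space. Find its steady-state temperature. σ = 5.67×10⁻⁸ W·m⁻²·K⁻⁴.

T ≈ 292 K

At steady state, absorbed solar power + internal power = radiated power.
Absorbed: α·S·A_cross = 0.71·1080·17.80 = 13650 W (cross-section πr²).
Total input = 13650 + 7140 = 20790 W.
Radiated: εσ·A_surf·T⁴ with A_surf = 4πr² = 71.18 m².
T⁴ = 20790/(0.71·5.67×10⁻⁸·71.18) = 7.254×10⁹ K⁴.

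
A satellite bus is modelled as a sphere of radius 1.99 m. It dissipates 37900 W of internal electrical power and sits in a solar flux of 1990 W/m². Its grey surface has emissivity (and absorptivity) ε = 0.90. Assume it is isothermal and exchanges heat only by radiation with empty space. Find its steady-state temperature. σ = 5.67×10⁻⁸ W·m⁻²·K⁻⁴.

At steady state, absorbed solar power + internal power = radiated power.
Absorbed: α·S·A_cross = 0.90·1990·12.44 = 22280 W (cross-section πr²).
Total input = 22280 + 37900 = 60180 W.
Radiated: εσ·A_surf·T⁴ with A_surf = 4πr² = 49.76 m².
T⁴ = 60180/(0.90·5.67×10⁻⁸·49.76) = 2.370×10¹⁰ K⁴.

T ≈ 392 K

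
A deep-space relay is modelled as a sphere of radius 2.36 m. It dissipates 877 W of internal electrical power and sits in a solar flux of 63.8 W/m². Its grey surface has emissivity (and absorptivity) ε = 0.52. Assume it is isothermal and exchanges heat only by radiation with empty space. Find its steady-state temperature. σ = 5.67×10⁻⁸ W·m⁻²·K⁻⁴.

At steady state, absorbed solar power + internal power = radiated power.
Absorbed: α·S·A_cross = 0.52·63.8·17.50 = 580.5 W (cross-section πr²).
Total input = 580.5 + 877 = 1457 W.
Radiated: εσ·A_surf·T⁴ with A_surf = 4πr² = 69.99 m².
T⁴ = 1457/(0.52·5.67×10⁻⁸·69.99) = 7.063×10⁸ K⁴.

T ≈ 163 K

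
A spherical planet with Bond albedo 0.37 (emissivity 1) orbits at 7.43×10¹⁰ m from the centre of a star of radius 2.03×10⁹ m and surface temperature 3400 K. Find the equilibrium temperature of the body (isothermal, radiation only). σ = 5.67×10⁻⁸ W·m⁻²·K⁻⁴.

T ≈ 354 K

The star's surface emits σT_*⁴; at distance d the flux is S = σT_*⁴(R_*/d)².
S = 5.67×10⁻⁸·(3400)⁴·(2.03×10⁹/7.43×10¹⁰)² = 5656 W/m².
For an isothermal sphere T⁴ = (1−a)S/(4σ) = 1.571×10¹⁰ K⁴.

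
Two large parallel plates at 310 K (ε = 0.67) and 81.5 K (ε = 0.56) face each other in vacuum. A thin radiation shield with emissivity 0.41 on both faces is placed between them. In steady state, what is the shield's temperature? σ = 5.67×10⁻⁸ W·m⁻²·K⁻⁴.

T_s ≈ 264 K

In steady state the net flux on the hot side equals that on the cold side.
σ(T₁⁴−T_s⁴)/D₁ = σ(T_s⁴−T₂⁴)/D₂, with D₁ = 1/ε₁+1/ε_s−1 = 2.932, D₂ = 1/ε_s+1/ε₂−1 = 3.225.
Solve for T_s⁴: T_s⁴ = (D₂·T₁⁴ + D₁·T₂⁴)/(D₁+D₂) = 4.859×10⁹ K⁴.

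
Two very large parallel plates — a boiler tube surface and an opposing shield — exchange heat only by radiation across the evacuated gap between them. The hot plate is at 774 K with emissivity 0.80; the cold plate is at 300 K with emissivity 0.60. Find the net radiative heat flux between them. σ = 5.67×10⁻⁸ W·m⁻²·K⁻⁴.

q ≈ 10400 W/m²

For two infinite grey parallel plates, q = σ(T₁⁴ − T₂⁴)/(1/ε₁ + 1/ε₂ − 1).
T₁⁴ − T₂⁴ = 3.589×10¹¹ − 8.100×10⁹ = 3.508×10¹¹ K⁴.
1/ε₁ + 1/ε₂ − 1 = 1.250 + 1.667 − 1 = 1.917.
q = 5.67×10⁻⁸ × 3.508×10¹¹ / 1.917.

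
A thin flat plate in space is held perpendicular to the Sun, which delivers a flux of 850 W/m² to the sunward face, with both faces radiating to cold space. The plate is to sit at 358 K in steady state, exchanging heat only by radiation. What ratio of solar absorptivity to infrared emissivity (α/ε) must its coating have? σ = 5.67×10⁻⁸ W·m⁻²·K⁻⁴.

α/ε ≈ 2.19

Balance: αS·A = εσ·2A·T⁴ ⇒ α/ε = 2σT⁴/S.
α/ε = 2·5.67×10⁻⁸·(358)⁴/850 = 2·5.67×10⁻⁸·1.643×10¹⁰/850.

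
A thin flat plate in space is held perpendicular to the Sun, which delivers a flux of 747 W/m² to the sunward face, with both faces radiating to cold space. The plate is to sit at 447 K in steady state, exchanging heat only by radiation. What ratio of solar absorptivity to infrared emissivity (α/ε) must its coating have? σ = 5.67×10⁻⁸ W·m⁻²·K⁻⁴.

α/ε ≈ 6.06

Balance: αS·A = εσ·2A·T⁴ ⇒ α/ε = 2σT⁴/S.
α/ε = 2·5.67×10⁻⁸·(447)⁴/747 = 2·5.67×10⁻⁸·3.992×10¹⁰/747.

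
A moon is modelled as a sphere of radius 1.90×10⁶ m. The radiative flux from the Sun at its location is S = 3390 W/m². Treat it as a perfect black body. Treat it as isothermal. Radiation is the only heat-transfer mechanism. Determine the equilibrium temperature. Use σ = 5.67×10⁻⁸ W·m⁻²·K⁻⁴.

At equilibrium, absorbed power = emitted power.
Absorbing cross-section = πr² = 1.134×10¹³ m²; emitting surface = 4πr² = 4.536×10¹³ m² (ratio 4).
S·A_cross = εσ·A_surf·T⁴  ⇒  T⁴ = S/(4σ).
T⁴ = 1.00·3390/(4·5.67×10⁻⁸) = 1.495×10¹⁰ K⁴.
T = (1.495×10¹⁰)^(1/4).

T ≈ 350 K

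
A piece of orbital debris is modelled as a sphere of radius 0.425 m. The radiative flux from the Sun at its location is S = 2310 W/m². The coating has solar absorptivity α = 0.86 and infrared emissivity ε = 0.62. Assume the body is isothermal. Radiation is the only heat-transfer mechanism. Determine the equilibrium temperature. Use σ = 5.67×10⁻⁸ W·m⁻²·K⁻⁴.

At equilibrium, absorbed power = emitted power.
Absorbing cross-section = πr² = 0.5675 m²; emitting surface = 4πr² = 2.270 m² (ratio 4).
αS·A_cross = εσ·A_surf·T⁴  ⇒  T⁴ = αS/(ε·4σ).
T⁴ = 0.860·2310/(0.62·4·5.67×10⁻⁸) = 1.413×10¹⁰ K⁴.
T = (1.413×10¹⁰)^(1/4).

T ≈ 345 K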